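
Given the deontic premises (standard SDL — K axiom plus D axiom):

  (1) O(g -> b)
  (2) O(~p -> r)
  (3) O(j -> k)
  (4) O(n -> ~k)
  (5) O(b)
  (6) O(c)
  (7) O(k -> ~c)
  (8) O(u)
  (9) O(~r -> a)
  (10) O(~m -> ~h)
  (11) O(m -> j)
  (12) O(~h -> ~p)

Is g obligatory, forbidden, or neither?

Neither

Premise 1 is O(g -> b); even if O(b) held, inferring O(g) would be affirming the consequent — invalid.
No premise or chain of K-axiom applications forces O(g), and none forces O(~g). So g is neither obligatory nor forbidden under these norms.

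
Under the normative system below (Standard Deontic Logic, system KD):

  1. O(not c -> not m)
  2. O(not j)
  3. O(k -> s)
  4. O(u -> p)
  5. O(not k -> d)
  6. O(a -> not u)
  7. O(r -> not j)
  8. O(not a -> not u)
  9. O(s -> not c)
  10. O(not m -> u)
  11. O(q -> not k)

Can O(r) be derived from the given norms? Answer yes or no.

Premise 7 is O(r -> not j); even if O(not j) held, inferring O(r) would be affirming the consequent — invalid.
No other premise forces O(r). An ideal world satisfying every premise can still have r false, so O(r) is not derivable.

No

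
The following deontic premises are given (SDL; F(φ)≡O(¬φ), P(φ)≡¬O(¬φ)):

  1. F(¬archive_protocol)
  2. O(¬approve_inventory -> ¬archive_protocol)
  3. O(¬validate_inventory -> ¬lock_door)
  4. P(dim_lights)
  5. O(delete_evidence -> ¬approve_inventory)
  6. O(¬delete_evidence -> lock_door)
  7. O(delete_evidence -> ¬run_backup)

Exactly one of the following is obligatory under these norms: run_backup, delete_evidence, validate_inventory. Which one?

F(¬archive_protocol) at premise 1 means O(archive_protocol).
Premise 2, O(¬approve_inventory -> ¬archive_protocol), contraposes to O(archive_protocol -> approve_inventory); with O(archive_protocol) we get O(approve_inventory).
The contrapositive of premise 5 (O(delete_evidence -> ¬approve_inventory)) is O(approve_inventory -> ¬delete_evidence), and O(approve_inventory) is already established, so O(¬delete_evidence).
From O(¬delete_evidence) and premise 6, O(¬delete_evidence -> lock_door), we obtain O(lock_door).
Premise 3 is O(¬validate_inventory -> ¬lock_door); contrapositively O(lock_door -> validate_inventory). Since O(lock_door) holds, K gives O(validate_inventory).
So O(validate_inventory) holds — validate_inventory is obligatory. None of the other listed options is made obligatory by any chain of premises.

validate_inventory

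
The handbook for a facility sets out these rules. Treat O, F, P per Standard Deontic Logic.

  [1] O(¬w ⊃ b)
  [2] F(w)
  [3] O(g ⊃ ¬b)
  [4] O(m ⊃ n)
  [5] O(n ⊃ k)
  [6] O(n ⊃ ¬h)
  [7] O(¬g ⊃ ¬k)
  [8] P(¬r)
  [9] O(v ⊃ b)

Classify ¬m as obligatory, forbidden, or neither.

Obligatory

Premise 2 is F(w), i.e. O(¬w).
Premise 1 is O(¬w ⊃ b); since O(¬w), deontic closure gives O(b).
Premise 3, O(g ⊃ ¬b), contraposes to O(b ⊃ ¬g); with O(b) we get O(¬g).
From O(¬g) and premise 7, O(¬g ⊃ ¬k), we obtain O(¬k).
The contrapositive of premise 5 (O(n ⊃ k)) is O(¬k ⊃ ¬n), and O(¬k) is already established, so O(¬n).
Premise 4, O(m ⊃ n), contraposes to O(¬n ⊃ ¬m); with O(¬n) we get O(¬m).
Premises 6, 8, 9 do not contribute to this derivation.
Hence ¬m is obligatory.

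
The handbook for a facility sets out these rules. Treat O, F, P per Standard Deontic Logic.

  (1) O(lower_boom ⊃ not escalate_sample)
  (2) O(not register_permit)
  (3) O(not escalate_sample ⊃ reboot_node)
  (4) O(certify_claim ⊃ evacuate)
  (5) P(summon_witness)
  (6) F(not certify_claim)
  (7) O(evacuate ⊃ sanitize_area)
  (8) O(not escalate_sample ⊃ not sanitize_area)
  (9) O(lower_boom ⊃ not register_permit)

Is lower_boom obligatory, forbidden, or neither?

Premise 6 is F(not certify_claim), i.e. O(certify_claim).
From O(certify_claim) and premise 4, O(certify_claim ⊃ evacuate), we obtain O(evacuate).
With premise 7, O(evacuate ⊃ sanitize_area), the K-axiom yields O(sanitize_area).
The contrapositive of premise 8 (O(not escalate_sample ⊃ not sanitize_area)) is O(sanitize_area ⊃ escalate_sample), and O(sanitize_area) is already established, so O(escalate_sample).
Premise 1, O(lower_boom ⊃ not escalate_sample), contraposes to O(escalate_sample ⊃ not lower_boom); with O(escalate_sample) we get O(not lower_boom).
Premises 2, 3, 5, 9 do not contribute to this derivation.
Thus O(not lower_boom), which is F(lower_boom): lower_boom is forbidden.

Forbidden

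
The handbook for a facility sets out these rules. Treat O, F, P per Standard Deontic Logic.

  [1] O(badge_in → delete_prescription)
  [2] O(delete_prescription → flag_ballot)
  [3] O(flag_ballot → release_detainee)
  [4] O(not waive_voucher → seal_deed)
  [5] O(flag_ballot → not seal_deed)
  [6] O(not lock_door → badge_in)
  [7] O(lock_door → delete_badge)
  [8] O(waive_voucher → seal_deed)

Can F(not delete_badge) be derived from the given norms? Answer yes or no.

Premises 4 and 8 cover both cases: O(not waive_voucher → seal_deed) and O(waive_voucher → seal_deed). Since not waive_voucher ∨ waive_voucher is a tautology, O(seal_deed) follows.
Premise 5 is O(flag_ballot → not seal_deed); contrapositively O(seal_deed → not flag_ballot). Since O(seal_deed) holds, K gives O(not flag_ballot).
Premise 2 is O(delete_prescription → flag_ballot); contrapositively O(not flag_ballot → not delete_prescription). Since O(not flag_ballot) holds, K gives O(not delete_prescription).
Premise 1, O(badge_in → delete_prescription), contraposes to O(not delete_prescription → not badge_in); with O(not delete_prescription) we get O(not badge_in).
The contrapositive of premise 6 (O(not lock_door → badge_in)) is O(not badge_in → lock_door), and O(not badge_in) is already established, so O(lock_door).
From O(lock_door) and premise 7, O(lock_door → delete_badge), we obtain O(delete_badge).
Premise 3 does not contribute to this derivation.
So O(delete_badge) holds, i.e. F(not delete_badge). The claim follows.

Yes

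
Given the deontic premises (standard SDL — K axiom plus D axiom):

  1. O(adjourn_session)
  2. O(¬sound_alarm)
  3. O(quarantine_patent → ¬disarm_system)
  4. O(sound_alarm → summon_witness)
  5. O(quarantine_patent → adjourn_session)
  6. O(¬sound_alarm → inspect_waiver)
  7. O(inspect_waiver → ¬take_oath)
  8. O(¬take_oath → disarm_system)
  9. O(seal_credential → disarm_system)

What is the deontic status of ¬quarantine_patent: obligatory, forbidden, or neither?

Obligatory

From premise 2 we have O(¬sound_alarm).
From O(¬sound_alarm) and premise 6, O(¬sound_alarm → inspect_waiver), we obtain O(inspect_waiver).
Applying K to premise 7 (O(inspect_waiver → ¬take_oath)) and O(inspect_waiver) yields O(¬take_oath).
Premise 8 is O(¬take_oath → disarm_system); since O(¬take_oath), deontic closure gives O(disarm_system).
Premise 3, O(quarantine_patent → ¬disarm_system), contraposes to O(disarm_system → ¬quarantine_patent); with O(disarm_system) we get O(¬quarantine_patent).
Premises 1, 4, 5, 9 do not contribute to this derivation.
Hence ¬quarantine_patent is obligatory.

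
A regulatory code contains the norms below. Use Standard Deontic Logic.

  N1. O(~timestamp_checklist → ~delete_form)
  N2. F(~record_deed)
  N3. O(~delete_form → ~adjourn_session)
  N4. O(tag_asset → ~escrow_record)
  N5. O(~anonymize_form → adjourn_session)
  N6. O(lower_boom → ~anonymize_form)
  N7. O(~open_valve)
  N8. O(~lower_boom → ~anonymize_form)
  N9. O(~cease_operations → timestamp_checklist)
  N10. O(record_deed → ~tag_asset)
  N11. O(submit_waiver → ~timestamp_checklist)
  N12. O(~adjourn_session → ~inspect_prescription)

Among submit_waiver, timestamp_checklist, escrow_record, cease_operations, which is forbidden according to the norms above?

Premises 8 and 6 are O(~lower_boom → ~anonymize_form) and O(lower_boom → ~anonymize_form); every ideal world satisfies ~lower_boom or lower_boom, so in either case ~anonymize_form holds — hence O(~anonymize_form).
With premise 5, O(~anonymize_form → adjourn_session), the K-axiom yields O(adjourn_session).
The contrapositive of premise 3 (O(~delete_form → ~adjourn_session)) is O(adjourn_session → delete_form), and O(adjourn_session) is already established, so O(delete_form).
Premise 1, O(~timestamp_checklist → ~delete_form), contraposes to O(delete_form → timestamp_checklist); with O(delete_form) we get O(timestamp_checklist).
The contrapositive of premise 11 (O(submit_waiver → ~timestamp_checklist)) is O(timestamp_checklist → ~submit_waiver), and O(timestamp_checklist) is already established, so O(~submit_waiver).
So O(~submit_waiver) holds, i.e. submit_waiver is forbidden. None of the other listed options is forbidden under the premises.

submit_waiver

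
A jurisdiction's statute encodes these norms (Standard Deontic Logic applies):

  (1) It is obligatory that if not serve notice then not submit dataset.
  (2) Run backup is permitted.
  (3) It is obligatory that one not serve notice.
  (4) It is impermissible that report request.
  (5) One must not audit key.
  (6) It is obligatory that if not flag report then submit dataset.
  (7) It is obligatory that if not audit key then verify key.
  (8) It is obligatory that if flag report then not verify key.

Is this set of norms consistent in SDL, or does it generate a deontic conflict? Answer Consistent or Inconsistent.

Premise 5, F(audit_key), is equivalent to O(¬audit_key).
With premise 7, O(¬audit_key → verify_key), the K-axiom yields O(verify_key).
Premise 8, O(flag_report → ¬verify_key), contraposes to O(verify_key → ¬flag_report); with O(verify_key) we get O(¬flag_report).
Applying K to premise 6 (O(¬flag_report → submit_dataset)) and O(¬flag_report) yields O(submit_dataset).
The contrapositive of premise 1 (O(¬serve_notice → ¬submit_dataset)) is O(submit_dataset → serve_notice), and O(submit_dataset) is already established, so O(serve_notice).
But premise 3 directly asserts O(¬serve_notice).
We now have both O(serve_notice) and O(¬serve_notice) — serve_notice is simultaneously obligatory and forbidden, violating the D-axiom.

Inconsistent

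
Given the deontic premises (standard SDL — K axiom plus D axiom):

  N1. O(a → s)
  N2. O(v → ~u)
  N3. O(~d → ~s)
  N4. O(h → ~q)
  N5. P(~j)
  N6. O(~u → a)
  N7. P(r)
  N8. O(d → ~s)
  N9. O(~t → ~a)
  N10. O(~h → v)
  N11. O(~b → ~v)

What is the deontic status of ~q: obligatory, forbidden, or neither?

Premises 3 and 8 are O(~d → ~s) and O(d → ~s); every ideal world satisfies ~d or d, so in either case ~s holds — hence O(~s).
Premise 1, O(a → s), contraposes to O(~s → ~a); with O(~s) we get O(~a).
The contrapositive of premise 6 (O(~u → a)) is O(~a → u), and O(~a) is already established, so O(u).
Premise 2 is O(v → ~u); contrapositively O(u → ~v). Since O(u) holds, K gives O(~v).
Premise 10 is O(~h → v); contrapositively O(~v → h). Since O(~v) holds, K gives O(h).
Applying K to premise 4 (O(h → ~q)) and O(h) yields O(~q).
Premises 5, 7, 9, 11 do not contribute to this derivation.
Hence ~q is obligatory.

Obligatory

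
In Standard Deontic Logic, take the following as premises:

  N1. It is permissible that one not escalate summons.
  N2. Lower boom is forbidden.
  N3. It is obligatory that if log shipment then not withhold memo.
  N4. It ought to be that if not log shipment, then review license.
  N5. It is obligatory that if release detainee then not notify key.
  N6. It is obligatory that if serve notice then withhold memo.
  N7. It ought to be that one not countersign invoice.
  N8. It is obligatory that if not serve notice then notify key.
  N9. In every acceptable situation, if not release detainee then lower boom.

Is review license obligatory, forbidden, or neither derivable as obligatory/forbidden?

Obligatory

Premise 2 is F(lower_boom), i.e. O(¬lower_boom).
The contrapositive of premise 9 (O(¬release_detainee → lower_boom)) is O(¬lower_boom → release_detainee), and O(¬lower_boom) is already established, so O(release_detainee).
Applying K to premise 5 (O(release_detainee → ¬notify_key)) and O(release_detainee) yields O(¬notify_key).
Premise 8, O(¬serve_notice → notify_key), contraposes to O(¬notify_key → serve_notice); with O(¬notify_key) we get O(serve_notice).
With premise 6, O(serve_notice → withhold_memo), the K-axiom yields O(withhold_memo).
Premise 3, O(log_shipment → ¬withhold_memo), contraposes to O(withhold_memo → ¬log_shipment); with O(withhold_memo) we get O(¬log_shipment).
From O(¬log_shipment) and premise 4, O(¬log_shipment → review_license), we obtain O(review_license).
Premises 1, 7 do not contribute to this derivation.
Hence review_license is obligatory.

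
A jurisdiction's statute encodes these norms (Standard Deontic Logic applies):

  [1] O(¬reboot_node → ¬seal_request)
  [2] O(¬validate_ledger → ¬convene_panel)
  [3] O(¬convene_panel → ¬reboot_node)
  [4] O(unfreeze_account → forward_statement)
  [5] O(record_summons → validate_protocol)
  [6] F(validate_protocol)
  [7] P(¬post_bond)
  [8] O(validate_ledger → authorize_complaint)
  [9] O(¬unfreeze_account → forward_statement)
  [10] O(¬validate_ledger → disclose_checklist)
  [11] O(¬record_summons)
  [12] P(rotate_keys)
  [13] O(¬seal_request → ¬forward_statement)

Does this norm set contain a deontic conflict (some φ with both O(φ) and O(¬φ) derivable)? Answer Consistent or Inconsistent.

Premise 5 is O(record_summons → validate_protocol), but O(record_summons) is not derivable from the premises, so it does not yield O(validate_protocol).
So O(validate_protocol) is not derivable, and the apparent clash with O(¬validate_protocol) does not arise.
A world satisfying every obligation exists (e.g. authorize_complaint=true, convene_panel=true, disclose_checklist=false, forward_statement=true, post_bond=false, reboot_node=true, record_summons=false, rotate_keys=false, seal_request=true, unfreeze_account=false, validate_ledger=true, validate_protocol=false); no atom is both obligatory and forbidden, so the set is consistent.

Consistent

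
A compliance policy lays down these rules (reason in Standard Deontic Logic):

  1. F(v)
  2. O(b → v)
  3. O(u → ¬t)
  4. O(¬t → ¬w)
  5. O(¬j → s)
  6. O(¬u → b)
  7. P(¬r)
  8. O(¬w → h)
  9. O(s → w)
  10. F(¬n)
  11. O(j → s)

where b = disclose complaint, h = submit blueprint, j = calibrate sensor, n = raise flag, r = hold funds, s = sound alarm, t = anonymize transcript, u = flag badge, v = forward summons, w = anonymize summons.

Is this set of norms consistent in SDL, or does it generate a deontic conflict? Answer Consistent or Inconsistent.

Premises 5 and 11 cover both cases: O(¬j → s) and O(j → s). Since ¬j ∨ j is a tautology, O(s) follows.
From O(s) and premise 9, O(s → w), we obtain O(w).
Premise 4 is O(¬t → ¬w); contrapositively O(w → t). Since O(w) holds, K gives O(t).
The contrapositive of premise 3 (O(u → ¬t)) is O(t → ¬u), and O(t) is already established, so O(¬u).
From O(¬u) and premise 6, O(¬u → b), we obtain O(b).
Applying K to premise 2 (O(b → v)) and O(b) yields O(v).
But premise 1, F(v), means O(¬v).
We now have both O(v) and O(¬v) — v is simultaneously obligatory and forbidden, violating the D-axiom.

Inconsistent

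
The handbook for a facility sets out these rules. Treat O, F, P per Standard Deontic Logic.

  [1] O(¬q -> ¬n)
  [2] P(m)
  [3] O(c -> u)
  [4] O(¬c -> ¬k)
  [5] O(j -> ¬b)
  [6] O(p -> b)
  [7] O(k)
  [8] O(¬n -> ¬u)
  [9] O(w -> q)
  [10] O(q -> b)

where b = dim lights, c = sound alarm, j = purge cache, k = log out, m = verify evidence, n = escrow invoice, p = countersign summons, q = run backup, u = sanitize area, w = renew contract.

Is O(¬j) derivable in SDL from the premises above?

From premise 7 we have O(k).
Premise 4 is O(¬c -> ¬k); contrapositively O(k -> c). Since O(k) holds, K gives O(c).
Applying K to premise 3 (O(c -> u)) and O(c) yields O(u).
The contrapositive of premise 8 (O(¬n -> ¬u)) is O(u -> n), and O(u) is already established, so O(n).
Premise 1 is O(¬q -> ¬n); contrapositively O(n -> q). Since O(n) holds, K gives O(q).
Applying K to premise 10 (O(q -> b)) and O(q) yields O(b).
Premise 5 is O(j -> ¬b); contrapositively O(b -> ¬j). Since O(b) holds, K gives O(¬j).
Premises 2, 6, 9 do not contribute to this derivation.
So O(¬j) follows.

Yes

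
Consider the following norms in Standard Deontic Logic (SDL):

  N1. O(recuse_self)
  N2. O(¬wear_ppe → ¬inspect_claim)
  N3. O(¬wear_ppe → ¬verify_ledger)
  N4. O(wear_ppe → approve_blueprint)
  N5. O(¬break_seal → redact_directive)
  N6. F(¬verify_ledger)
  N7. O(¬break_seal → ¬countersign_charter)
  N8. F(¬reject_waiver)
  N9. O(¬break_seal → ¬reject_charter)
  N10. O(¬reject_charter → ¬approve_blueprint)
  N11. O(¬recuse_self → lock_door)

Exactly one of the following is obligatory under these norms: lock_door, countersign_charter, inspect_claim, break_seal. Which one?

break_seal

F(¬verify_ledger) at premise 6 means O(verify_ledger).
Premise 3 is O(¬wear_ppe → ¬verify_ledger); contrapositively O(verify_ledger → wear_ppe). Since O(verify_ledger) holds, K gives O(wear_ppe).
Applying K to premise 4 (O(wear_ppe → approve_blueprint)) and O(wear_ppe) yields O(approve_blueprint).
Premise 10 is O(¬reject_charter → ¬approve_blueprint); contrapositively O(approve_blueprint → reject_charter). Since O(approve_blueprint) holds, K gives O(reject_charter).
Premise 9 is O(¬break_seal → ¬reject_charter); contrapositively O(reject_charter → break_seal). Since O(reject_charter) holds, K gives O(break_seal).
So O(break_seal) holds — break_seal is obligatory. None of the other listed options is made obligatory by any chain of premises.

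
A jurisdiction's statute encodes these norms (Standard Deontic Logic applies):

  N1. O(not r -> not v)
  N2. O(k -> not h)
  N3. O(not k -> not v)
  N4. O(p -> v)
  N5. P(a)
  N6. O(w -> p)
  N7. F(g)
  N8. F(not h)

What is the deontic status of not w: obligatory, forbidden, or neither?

Premise 8, F(not h), is equivalent to O(h).
Premise 2 is O(k -> not h); contrapositively O(h -> not k). Since O(h) holds, K gives O(not k).
From O(not k) and premise 3, O(not k -> not v), we obtain O(not v).
Premise 4 is O(p -> v); contrapositively O(not v -> not p). Since O(not v) holds, K gives O(not p).
The contrapositive of premise 6 (O(w -> p)) is O(not p -> not w), and O(not p) is already established, so O(not w).
Premises 1, 5, 7 do not contribute to this derivation.
Hence not w is obligatory.

Obligatory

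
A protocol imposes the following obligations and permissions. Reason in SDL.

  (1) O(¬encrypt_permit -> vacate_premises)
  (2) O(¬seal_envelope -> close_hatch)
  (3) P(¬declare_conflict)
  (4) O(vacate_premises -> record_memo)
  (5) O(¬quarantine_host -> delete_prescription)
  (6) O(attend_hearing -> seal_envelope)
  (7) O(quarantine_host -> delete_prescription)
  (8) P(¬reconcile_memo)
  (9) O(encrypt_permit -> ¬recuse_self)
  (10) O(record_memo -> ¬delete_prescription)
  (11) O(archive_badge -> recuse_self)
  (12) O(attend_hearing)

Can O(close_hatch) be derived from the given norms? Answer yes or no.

No

Premise 2 is O(¬seal_envelope -> close_hatch), but O(¬seal_envelope) is not derivable from the premises, so it does not yield O(close_hatch).
No other premise forces O(close_hatch). An ideal world satisfying every premise can still have close_hatch false, so O(close_hatch) is not derivable.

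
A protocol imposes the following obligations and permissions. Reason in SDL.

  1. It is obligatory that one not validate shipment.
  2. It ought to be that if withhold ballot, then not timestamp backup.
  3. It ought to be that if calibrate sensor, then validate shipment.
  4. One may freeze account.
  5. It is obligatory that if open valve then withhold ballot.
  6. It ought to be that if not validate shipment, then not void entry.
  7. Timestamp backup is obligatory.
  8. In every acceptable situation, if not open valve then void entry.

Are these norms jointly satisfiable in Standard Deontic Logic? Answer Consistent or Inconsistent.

Premise 7 gives O(timestamp_backup).
The contrapositive of premise 2 (O(withhold_ballot → ¬timestamp_backup)) is O(timestamp_backup → ¬withhold_ballot), and O(timestamp_backup) is already established, so O(¬withhold_ballot).
Premise 5 is O(open_valve → withhold_ballot); contrapositively O(¬withhold_ballot → ¬open_valve). Since O(¬withhold_ballot) holds, K gives O(¬open_valve).
With premise 8, O(¬open_valve → void_entry), the K-axiom yields O(void_entry).
Premise 6, O(¬validate_shipment → ¬void_entry), contraposes to O(void_entry → validate_shipment); with O(void_entry) we get O(validate_shipment).
However, premise 1 gives O(¬validate_shipment).
We now have both O(validate_shipment) and O(¬validate_shipment) — validate_shipment is simultaneously obligatory and forbidden, violating the D-axiom.

Inconsistent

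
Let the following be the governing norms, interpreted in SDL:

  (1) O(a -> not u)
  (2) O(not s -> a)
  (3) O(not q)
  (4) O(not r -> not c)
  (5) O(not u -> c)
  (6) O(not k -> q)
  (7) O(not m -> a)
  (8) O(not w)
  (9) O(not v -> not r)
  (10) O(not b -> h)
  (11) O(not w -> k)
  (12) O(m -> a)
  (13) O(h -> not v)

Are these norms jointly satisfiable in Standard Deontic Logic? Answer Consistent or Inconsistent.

Consistent

Premise 6 is O(not k -> q), but O(not k) is not derivable from the premises, so it does not yield O(q).
So O(q) is not derivable, and the apparent clash with O(not q) does not arise.
A world satisfying every obligation exists (e.g. a=true, b=true, c=true, h=false, k=true, m=false, q=false, r=true, s=false, u=false, v=true, w=false); no atom is both obligatory and forbidden, so the set is consistent.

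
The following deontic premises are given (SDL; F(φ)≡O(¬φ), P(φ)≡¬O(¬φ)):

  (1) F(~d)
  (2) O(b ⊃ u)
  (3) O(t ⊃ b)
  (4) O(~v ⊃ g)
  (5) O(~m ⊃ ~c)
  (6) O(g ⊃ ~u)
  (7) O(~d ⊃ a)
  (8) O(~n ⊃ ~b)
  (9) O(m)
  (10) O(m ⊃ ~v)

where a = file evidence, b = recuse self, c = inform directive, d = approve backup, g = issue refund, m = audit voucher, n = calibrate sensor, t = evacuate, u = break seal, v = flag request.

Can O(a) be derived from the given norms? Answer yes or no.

Premise 7 is O(~d ⊃ a), but O(~d) is not derivable from the premises, so it does not yield O(a).
No other premise forces O(a). An ideal world satisfying every premise can still have a false, so O(a) is not derivable.

No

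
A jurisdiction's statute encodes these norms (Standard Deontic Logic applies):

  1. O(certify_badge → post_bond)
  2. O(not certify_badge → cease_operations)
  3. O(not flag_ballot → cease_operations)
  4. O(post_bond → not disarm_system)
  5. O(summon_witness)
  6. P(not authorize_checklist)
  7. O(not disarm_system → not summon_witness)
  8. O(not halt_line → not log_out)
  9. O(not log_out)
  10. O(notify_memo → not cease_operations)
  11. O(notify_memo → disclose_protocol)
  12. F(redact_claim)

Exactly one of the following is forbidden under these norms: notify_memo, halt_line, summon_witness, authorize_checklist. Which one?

Premise 5 states O(summon_witness) outright.
Premise 7 is O(not disarm_system → not summon_witness); contrapositively O(summon_witness → disarm_system). Since O(summon_witness) holds, K gives O(disarm_system).
Premise 4, O(post_bond → not disarm_system), contraposes to O(disarm_system → not post_bond); with O(disarm_system) we get O(not post_bond).
Premise 1, O(certify_badge → post_bond), contraposes to O(not post_bond → not certify_badge); with O(not post_bond) we get O(not certify_badge).
Applying K to premise 2 (O(not certify_badge → cease_operations)) and O(not certify_badge) yields O(cease_operations).
Premise 10, O(notify_memo → not cease_operations), contraposes to O(cease_operations → not notify_memo); with O(cease_operations) we get O(not notify_memo).
So O(not notify_memo) holds, i.e. notify_memo is forbidden. None of the other listed options is forbidden under the premises.

notify_memo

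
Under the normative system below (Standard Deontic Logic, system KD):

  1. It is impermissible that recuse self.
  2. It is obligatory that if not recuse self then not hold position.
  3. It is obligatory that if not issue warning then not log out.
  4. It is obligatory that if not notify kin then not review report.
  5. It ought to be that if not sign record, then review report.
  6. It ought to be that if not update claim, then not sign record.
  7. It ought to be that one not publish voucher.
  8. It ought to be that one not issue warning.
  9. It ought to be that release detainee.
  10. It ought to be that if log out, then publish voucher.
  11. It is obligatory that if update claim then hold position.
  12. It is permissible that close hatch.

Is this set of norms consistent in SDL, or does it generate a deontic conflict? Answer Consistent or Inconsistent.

Premise 10 is O(log_out → publish_voucher), but O(log_out) is not derivable from the premises, so it does not yield O(publish_voucher).
So O(publish_voucher) is not derivable, and the apparent clash with O(¬publish_voucher) does not arise.
A world satisfying every obligation exists (e.g. close_hatch=false, hold_position=false, issue_warning=false, log_out=false, notify_kin=true, publish_voucher=false, recuse_self=false, release_detainee=true, review_report=true, sign_record=false, update_claim=false); no atom is both obligatory and forbidden, so the set is consistent.

Consistent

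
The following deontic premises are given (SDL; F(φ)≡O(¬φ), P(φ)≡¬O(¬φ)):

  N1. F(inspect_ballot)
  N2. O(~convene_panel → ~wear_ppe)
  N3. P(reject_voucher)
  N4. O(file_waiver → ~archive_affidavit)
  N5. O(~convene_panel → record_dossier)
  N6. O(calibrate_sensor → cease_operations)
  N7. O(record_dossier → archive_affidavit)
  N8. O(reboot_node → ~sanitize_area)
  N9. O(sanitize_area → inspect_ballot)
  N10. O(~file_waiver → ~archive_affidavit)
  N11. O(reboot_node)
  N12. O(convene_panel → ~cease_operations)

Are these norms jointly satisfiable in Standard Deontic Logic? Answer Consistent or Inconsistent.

Premise 9 is O(sanitize_area → inspect_ballot), but O(sanitize_area) is not derivable from the premises, so it does not yield O(inspect_ballot).
So O(inspect_ballot) is not derivable, and the apparent clash with O(~inspect_ballot) does not arise.
A world satisfying every obligation exists (e.g. archive_affidavit=false, calibrate_sensor=false, cease_operations=false, convene_panel=true, file_waiver=false, inspect_ballot=false, reboot_node=true, record_dossier=false, reject_voucher=false, sanitize_area=false, wear_ppe=false); no atom is both obligatory and forbidden, so the set is consistent.

Consistent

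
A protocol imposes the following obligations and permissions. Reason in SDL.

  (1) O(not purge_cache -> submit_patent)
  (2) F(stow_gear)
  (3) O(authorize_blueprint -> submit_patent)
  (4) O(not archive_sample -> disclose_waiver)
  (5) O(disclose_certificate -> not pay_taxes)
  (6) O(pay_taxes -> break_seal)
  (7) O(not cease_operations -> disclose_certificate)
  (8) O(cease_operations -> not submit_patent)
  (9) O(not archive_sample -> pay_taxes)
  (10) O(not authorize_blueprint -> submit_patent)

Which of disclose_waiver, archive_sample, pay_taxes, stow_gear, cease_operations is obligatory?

archive_sample

Premises 10 and 3 are O(not authorize_blueprint -> submit_patent) and O(authorize_blueprint -> submit_patent); every ideal world satisfies not authorize_blueprint or authorize_blueprint, so in either case submit_patent holds — hence O(submit_patent).
Premise 8, O(cease_operations -> not submit_patent), contraposes to O(submit_patent -> not cease_operations); with O(submit_patent) we get O(not cease_operations).
With premise 7, O(not cease_operations -> disclose_certificate), the K-axiom yields O(disclose_certificate).
Applying K to premise 5 (O(disclose_certificate -> not pay_taxes)) and O(disclose_certificate) yields O(not pay_taxes).
Premise 9 is O(not archive_sample -> pay_taxes); contrapositively O(not pay_taxes -> archive_sample). Since O(not pay_taxes) holds, K gives O(archive_sample).
So O(archive_sample) holds — archive_sample is obligatory. None of the other listed options is made obligatory by any chain of premises.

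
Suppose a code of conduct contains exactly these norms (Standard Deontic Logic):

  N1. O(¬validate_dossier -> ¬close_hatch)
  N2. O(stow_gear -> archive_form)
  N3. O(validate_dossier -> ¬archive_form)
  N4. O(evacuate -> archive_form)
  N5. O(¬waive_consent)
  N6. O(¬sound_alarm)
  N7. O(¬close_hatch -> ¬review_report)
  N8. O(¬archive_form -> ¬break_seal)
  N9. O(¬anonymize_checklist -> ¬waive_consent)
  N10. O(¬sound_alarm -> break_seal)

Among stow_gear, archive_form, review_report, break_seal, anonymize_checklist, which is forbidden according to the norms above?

Premise 6 gives O(¬sound_alarm).
With premise 10, O(¬sound_alarm -> break_seal), the K-axiom yields O(break_seal).
Premise 8, O(¬archive_form -> ¬break_seal), contraposes to O(break_seal -> archive_form); with O(break_seal) we get O(archive_form).
Premise 3, O(validate_dossier -> ¬archive_form), contraposes to O(archive_form -> ¬validate_dossier); with O(archive_form) we get O(¬validate_dossier).
From O(¬validate_dossier) and premise 1, O(¬validate_dossier -> ¬close_hatch), we obtain O(¬close_hatch).
From O(¬close_hatch) and premise 7, O(¬close_hatch -> ¬review_report), we obtain O(¬review_report).
So O(¬review_report) holds, i.e. review_report is forbidden. None of the other listed options is forbidden under the premises.

review_report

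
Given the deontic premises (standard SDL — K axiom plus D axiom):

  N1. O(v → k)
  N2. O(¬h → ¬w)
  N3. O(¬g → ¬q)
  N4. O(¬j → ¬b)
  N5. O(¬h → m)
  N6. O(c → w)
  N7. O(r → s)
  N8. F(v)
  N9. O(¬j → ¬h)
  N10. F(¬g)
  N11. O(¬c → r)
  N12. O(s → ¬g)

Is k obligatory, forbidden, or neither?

Neither

Premise 1 is O(v → k), but O(v) is not derivable from the premises, so it does not yield O(k).
No premise or chain of K-axiom applications forces O(k), and none forces O(¬k). So k is neither obligatory nor forbidden under these norms.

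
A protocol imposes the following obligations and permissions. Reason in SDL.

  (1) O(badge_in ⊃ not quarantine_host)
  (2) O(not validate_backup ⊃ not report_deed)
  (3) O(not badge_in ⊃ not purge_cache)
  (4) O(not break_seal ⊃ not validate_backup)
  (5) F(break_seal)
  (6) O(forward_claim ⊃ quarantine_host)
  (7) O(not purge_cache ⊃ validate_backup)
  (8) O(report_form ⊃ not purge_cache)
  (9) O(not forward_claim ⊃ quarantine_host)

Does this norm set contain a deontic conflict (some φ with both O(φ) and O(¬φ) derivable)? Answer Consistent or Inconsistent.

Inconsistent

Premises 9 and 6 cover both cases: O(not forward_claim ⊃ quarantine_host) and O(forward_claim ⊃ quarantine_host). Since not forward_claim ∨ forward_claim is a tautology, O(quarantine_host) follows.
Premise 1, O(badge_in ⊃ not quarantine_host), contraposes to O(quarantine_host ⊃ not badge_in); with O(quarantine_host) we get O(not badge_in).
Premise 3 is O(not badge_in ⊃ not purge_cache); since O(not badge_in), deontic closure gives O(not purge_cache).
From O(not purge_cache) and premise 7, O(not purge_cache ⊃ validate_backup), we obtain O(validate_backup).
Premise 4 is O(not break_seal ⊃ not validate_backup); contrapositively O(validate_backup ⊃ break_seal). Since O(validate_backup) holds, K gives O(break_seal).
However, F(break_seal) at premise 5 amounts to O(not break_seal).
We now have both O(break_seal) and O(not break_seal) — break_seal is simultaneously obligatory and forbidden, violating the D-axiom.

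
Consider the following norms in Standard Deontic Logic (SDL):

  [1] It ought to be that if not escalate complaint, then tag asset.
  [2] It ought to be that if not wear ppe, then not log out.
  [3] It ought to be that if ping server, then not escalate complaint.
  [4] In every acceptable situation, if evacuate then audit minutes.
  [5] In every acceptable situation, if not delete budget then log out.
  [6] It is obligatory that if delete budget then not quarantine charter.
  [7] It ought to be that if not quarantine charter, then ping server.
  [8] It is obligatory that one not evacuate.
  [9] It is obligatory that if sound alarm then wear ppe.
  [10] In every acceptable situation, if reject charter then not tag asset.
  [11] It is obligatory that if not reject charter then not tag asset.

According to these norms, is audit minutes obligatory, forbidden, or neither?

Premise 4 is O(evacuate → audit_minutes), but O(evacuate) is not derivable from the premises, so it does not yield O(audit_minutes).
No premise or chain of K-axiom applications forces O(audit_minutes), and none forces O(¬audit_minutes). So audit_minutes is neither obligatory nor forbidden under these norms.

Neither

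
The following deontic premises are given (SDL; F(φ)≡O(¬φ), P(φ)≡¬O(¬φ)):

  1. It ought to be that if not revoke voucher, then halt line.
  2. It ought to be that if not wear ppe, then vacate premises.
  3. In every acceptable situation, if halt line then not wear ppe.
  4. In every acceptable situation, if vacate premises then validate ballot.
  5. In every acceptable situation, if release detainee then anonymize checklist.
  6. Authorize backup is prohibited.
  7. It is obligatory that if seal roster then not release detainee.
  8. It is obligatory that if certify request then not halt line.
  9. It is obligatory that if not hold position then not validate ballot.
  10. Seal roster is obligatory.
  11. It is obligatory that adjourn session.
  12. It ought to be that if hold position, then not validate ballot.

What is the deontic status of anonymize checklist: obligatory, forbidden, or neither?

Premise 5 is O(release_detainee → anonymize_checklist), but O(release_detainee) is not derivable from the premises, so it does not yield O(anonymize_checklist).
No premise or chain of K-axiom applications forces O(anonymize_checklist), and none forces O(¬anonymize_checklist). So anonymize_checklist is neither obligatory nor forbidden under these norms.

Neither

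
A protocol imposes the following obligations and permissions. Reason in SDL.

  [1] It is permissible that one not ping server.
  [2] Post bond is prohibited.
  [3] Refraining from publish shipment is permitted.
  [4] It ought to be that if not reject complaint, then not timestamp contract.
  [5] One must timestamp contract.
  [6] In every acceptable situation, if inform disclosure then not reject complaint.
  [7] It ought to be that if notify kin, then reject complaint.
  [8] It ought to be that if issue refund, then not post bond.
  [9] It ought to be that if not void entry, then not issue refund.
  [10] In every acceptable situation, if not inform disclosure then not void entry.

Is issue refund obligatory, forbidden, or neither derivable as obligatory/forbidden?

Forbidden

Premise 5 gives O(timestamp_contract).
Premise 4 is O(¬reject_complaint → ¬timestamp_contract); contrapositively O(timestamp_contract → reject_complaint). Since O(timestamp_contract) holds, K gives O(reject_complaint).
Premise 6 is O(inform_disclosure → ¬reject_complaint); contrapositively O(reject_complaint → ¬inform_disclosure). Since O(reject_complaint) holds, K gives O(¬inform_disclosure).
Premise 10 is O(¬inform_disclosure → ¬void_entry); since O(¬inform_disclosure), deontic closure gives O(¬void_entry).
With premise 9, O(¬void_entry → ¬issue_refund), the K-axiom yields O(¬issue_refund).
Premises 1, 2, 3, 7, 8 do not contribute to this derivation.
Thus O(¬issue_refund), which is F(issue_refund): issue_refund is forbidden.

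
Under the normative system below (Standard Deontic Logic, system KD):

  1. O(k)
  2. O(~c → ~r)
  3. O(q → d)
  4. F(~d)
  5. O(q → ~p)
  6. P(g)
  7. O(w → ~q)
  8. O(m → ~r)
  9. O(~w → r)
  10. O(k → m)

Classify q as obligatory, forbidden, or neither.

Premise 1 gives O(k).
From O(k) and premise 10, O(k → m), we obtain O(m).
Premise 8 is O(m → ~r); since O(m), deontic closure gives O(~r).
Premise 9 is O(~w → r); contrapositively O(~r → w). Since O(~r) holds, K gives O(w).
Premise 7 is O(w → ~q); since O(w), deontic closure gives O(~q).
Premises 2, 3, 4, 5, 6 do not contribute to this derivation.
Thus O(~q), which is F(q): q is forbidden.

Forbidden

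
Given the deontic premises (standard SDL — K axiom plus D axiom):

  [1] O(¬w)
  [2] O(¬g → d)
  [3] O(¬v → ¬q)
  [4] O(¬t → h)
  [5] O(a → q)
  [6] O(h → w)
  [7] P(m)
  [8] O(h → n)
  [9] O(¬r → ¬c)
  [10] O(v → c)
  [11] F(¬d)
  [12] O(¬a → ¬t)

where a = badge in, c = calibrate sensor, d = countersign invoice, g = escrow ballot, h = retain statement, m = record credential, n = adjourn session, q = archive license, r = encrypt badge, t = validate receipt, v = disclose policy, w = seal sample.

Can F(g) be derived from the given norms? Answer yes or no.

Premise 2 is O(¬g → d); even if O(d) held, inferring O(¬g) would be affirming the consequent — invalid.
No other premise forces O(¬g). An ideal world satisfying every premise can still have g true, so F(g) is not derivable.

No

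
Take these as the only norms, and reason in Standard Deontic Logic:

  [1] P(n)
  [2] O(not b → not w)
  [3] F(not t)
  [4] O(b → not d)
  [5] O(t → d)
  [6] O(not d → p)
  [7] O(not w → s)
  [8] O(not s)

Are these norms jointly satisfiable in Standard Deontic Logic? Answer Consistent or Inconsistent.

F(not t) at premise 3 means O(t).
From O(t) and premise 5, O(t → d), we obtain O(d).
Premise 4, O(b → not d), contraposes to O(d → not b); with O(d) we get O(not b).
Premise 2 is O(not b → not w); since O(not b), deontic closure gives O(not w).
Applying K to premise 7 (O(not w → s)) and O(not w) yields O(s).
Yet premise 8 states O(not s).
We now have both O(s) and O(not s) — s is simultaneously obligatory and forbidden, violating the D-axiom.

Inconsistent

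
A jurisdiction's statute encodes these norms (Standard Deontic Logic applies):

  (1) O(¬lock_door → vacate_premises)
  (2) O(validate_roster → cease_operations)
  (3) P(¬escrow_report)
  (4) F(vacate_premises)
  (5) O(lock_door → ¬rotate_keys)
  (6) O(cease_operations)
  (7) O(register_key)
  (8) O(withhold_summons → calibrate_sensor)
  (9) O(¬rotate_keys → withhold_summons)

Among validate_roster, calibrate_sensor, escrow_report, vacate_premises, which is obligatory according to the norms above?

calibrate_sensor

Premise 4 is F(vacate_premises), i.e. O(¬vacate_premises).
The contrapositive of premise 1 (O(¬lock_door → vacate_premises)) is O(¬vacate_premises → lock_door), and O(¬vacate_premises) is already established, so O(lock_door).
From O(lock_door) and premise 5, O(lock_door → ¬rotate_keys), we obtain O(¬rotate_keys).
Premise 9 is O(¬rotate_keys → withhold_summons); since O(¬rotate_keys), deontic closure gives O(withhold_summons).
From O(withhold_summons) and premise 8, O(withhold_summons → calibrate_sensor), we obtain O(calibrate_sensor).
So O(calibrate_sensor) holds — calibrate_sensor is obligatory. None of the other listed options is made obligatory by any chain of premises.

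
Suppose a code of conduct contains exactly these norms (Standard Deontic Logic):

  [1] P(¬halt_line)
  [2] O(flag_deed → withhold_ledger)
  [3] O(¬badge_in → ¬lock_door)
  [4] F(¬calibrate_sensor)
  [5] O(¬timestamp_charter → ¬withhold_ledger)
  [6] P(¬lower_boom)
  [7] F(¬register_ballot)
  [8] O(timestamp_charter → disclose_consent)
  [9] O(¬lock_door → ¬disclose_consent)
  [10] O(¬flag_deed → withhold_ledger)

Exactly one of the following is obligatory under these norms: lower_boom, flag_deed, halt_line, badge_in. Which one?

Premises 10 and 2 are O(¬flag_deed → withhold_ledger) and O(flag_deed → withhold_ledger); every ideal world satisfies ¬flag_deed or flag_deed, so in either case withhold_ledger holds — hence O(withhold_ledger).
The contrapositive of premise 5 (O(¬timestamp_charter → ¬withhold_ledger)) is O(withhold_ledger → timestamp_charter), and O(withhold_ledger) is already established, so O(timestamp_charter).
With premise 8, O(timestamp_charter → disclose_consent), the K-axiom yields O(disclose_consent).
The contrapositive of premise 9 (O(¬lock_door → ¬disclose_consent)) is O(disclose_consent → lock_door), and O(disclose_consent) is already established, so O(lock_door).
Premise 3 is O(¬badge_in → ¬lock_door); contrapositively O(lock_door → badge_in). Since O(lock_door) holds, K gives O(badge_in).
So O(badge_in) holds — badge_in is obligatory. None of the other listed options is made obligatory by any chain of premises.

badge_in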